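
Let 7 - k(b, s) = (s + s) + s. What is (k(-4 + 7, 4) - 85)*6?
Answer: -540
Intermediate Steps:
k(b, s) = 7 - 3*s (k(b, s) = 7 - ((s + s) + s) = 7 - (2*s + s) = 7 - 3*s)
(k(-4 + 7, 4) - 85)*6 = ((7 - 3*4) - 85)*6 = ((7 - 12) - 85)*6 = (-5 - 85)*6 = -90*6 = -540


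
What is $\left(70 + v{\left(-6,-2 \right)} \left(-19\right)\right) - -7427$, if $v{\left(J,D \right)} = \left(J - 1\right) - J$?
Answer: $7516$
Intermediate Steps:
$v{\left(J,D \right)} = -1$ ($v{\left(J,D \right)} = \left(-1 + J\right) - J = -1$)
$\left(70 + v{\left(-6,-2 \right)} \left(-19\right)\right) - -7427 = \left(70 - -19\right) - -7427 = \left(70 + 19\right) + 7427 = 89 + 7427 = 7516$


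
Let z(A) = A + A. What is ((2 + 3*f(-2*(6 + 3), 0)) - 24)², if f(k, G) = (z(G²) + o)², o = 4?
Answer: 676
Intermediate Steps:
z(A) = 2*A
f(k, G) = (4 + 2*G²)² (f(k, G) = (2*G² + 4)² = (4 + 2*G²)²)
((2 + 3*f(-2*(6 + 3), 0)) - 24)² = ((2 + 3*(4*(2 + 0²)²)) - 24)² = ((2 + 3*(4*(2 + 0)²)) - 24)² = ((2 + 3*(4*2²)) - 24)² = ((2 + 3*(4*4)) - 24)² = ((2 + 3*16) - 24)² = ((2 + 48) - 24)² = (50 - 24)² = 26² = 676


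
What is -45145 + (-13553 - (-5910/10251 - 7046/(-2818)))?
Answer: -282613894355/4814553 ≈ -58700.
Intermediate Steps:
-45145 + (-13553 - (-5910/10251 - 7046/(-2818))) = -45145 + (-13553 - (-5910*1/10251 - 7046*(-1/2818))) = -45145 + (-13553 - (-1970/3417 + 3523/1409)) = -45145 + (-13553 - 1*9262361/4814553) = -45145 + (-13553 - 9262361/4814553) = -45145 - 65260899170/4814553 = -282613894355/4814553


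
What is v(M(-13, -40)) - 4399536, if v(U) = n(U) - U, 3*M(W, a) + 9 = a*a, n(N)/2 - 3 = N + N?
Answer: -4397939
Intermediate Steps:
n(N) = 6 + 4*N (n(N) = 6 + 2*(N + N) = 6 + 2*(2*N) = 6 + 4*N)
M(W, a) = -3 + a**2/3 (M(W, a) = -3 + (a*a)/3 = -3 + a**2/3)
v(U) = 6 + 3*U (v(U) = (6 + 4*U) - U = 6 + 3*U)
v(M(-13, -40)) - 4399536 = (6 + 3*(-3 + (1/3)*(-40)**2)) - 4399536 = (6 + 3*(-3 + (1/3)*1600)) - 4399536 = (6 + 3*(-3 + 1600/3)) - 4399536 = (6 + 3*(1591/3)) - 4399536 = (6 + 1591) - 4399536 = 1597 - 4399536 = -4397939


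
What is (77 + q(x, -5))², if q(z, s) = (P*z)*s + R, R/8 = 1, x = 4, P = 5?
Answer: 225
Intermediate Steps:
R = 8 (R = 8*1 = 8)
q(z, s) = 8 + 5*s*z (q(z, s) = (5*z)*s + 8 = 5*s*z + 8 = 8 + 5*s*z)
(77 + q(x, -5))² = (77 + (8 + 5*(-5)*4))² = (77 + (8 - 100))² = (77 - 92)² = (-15)² = 225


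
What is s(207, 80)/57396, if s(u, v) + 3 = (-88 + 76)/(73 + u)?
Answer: -71/1339240 ≈ -5.3015e-5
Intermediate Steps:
s(u, v) = -3 - 12/(73 + u) (s(u, v) = -3 + (-88 + 76)/(73 + u) = -3 - 12/(73 + u))
s(207, 80)/57396 = (3*(-77 - 1*207)/(73 + 207))/57396 = (3*(-77 - 207)/280)*(1/57396) = (3*(1/280)*(-284))*(1/57396) = -213/70*1/57396 = -71/1339240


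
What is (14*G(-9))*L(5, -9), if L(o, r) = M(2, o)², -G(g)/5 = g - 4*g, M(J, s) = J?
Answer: -7560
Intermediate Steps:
G(g) = 15*g (G(g) = -5*(g - 4*g) = -(-15)*g = 15*g)
L(o, r) = 4 (L(o, r) = 2² = 4)
(14*G(-9))*L(5, -9) = (14*(15*(-9)))*4 = (14*(-135))*4 = -1890*4 = -7560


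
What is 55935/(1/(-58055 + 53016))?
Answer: -281856465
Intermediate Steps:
55935/(1/(-58055 + 53016)) = 55935/(1/(-5039)) = 55935/(-1/5039) = 55935*(-5039) = -281856465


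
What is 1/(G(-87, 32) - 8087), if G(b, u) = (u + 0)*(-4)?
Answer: -1/8215 ≈ -0.00012173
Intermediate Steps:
G(b, u) = -4*u (G(b, u) = u*(-4) = -4*u)
1/(G(-87, 32) - 8087) = 1/(-4*32 - 8087) = 1/(-128 - 8087) = 1/(-8215) = -1/8215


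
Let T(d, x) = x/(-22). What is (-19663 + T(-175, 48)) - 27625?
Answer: -520192/11 ≈ -47290.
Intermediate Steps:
T(d, x) = -x/22 (T(d, x) = x*(-1/22) = -x/22)
(-19663 + T(-175, 48)) - 27625 = (-19663 - 1/22*48) - 27625 = (-19663 - 24/11) - 27625 = -216317/11 - 27625 = -520192/11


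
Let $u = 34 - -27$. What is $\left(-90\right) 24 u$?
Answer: $-131760$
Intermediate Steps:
$u = 61$ ($u = 34 + 27 = 61$)
$\left(-90\right) 24 u = \left(-90\right) 24 \cdot 61 = \left(-2160\right) 61 = -131760$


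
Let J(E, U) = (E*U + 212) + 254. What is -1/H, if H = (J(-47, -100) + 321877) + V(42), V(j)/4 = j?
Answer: -1/327211 ≈ -3.0561e-6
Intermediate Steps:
J(E, U) = 466 + E*U (J(E, U) = (212 + E*U) + 254 = 466 + E*U)
V(j) = 4*j
H = 327211 (H = ((466 - 47*(-100)) + 321877) + 4*42 = ((466 + 4700) + 321877) + 168 = (5166 + 321877) + 168 = 327043 + 168 = 327211)
-1/H = -1/327211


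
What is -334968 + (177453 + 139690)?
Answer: -17825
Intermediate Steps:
-334968 + (177453 + 139690) = -334968 + 317143 = -17825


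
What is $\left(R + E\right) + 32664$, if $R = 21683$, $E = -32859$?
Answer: $21488$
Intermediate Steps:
$\left(R + E\right) + 32664 = \left(21683 - 32859\right) + 32664 = -11176 + 32664 = 21488$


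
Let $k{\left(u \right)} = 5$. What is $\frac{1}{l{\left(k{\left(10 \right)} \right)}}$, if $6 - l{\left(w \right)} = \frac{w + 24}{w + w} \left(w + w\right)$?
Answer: $- \frac{1}{23} \approx -0.043478$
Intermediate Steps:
$l{\left(w \right)} = -18 - w$ ($l{\left(w \right)} = 6 - \frac{w + 24}{w + w} \left(w + w\right) = 6 - \frac{24 + w}{2 w} 2 w = 6 - \left(24 + w\right) = -18 - w$)
$\frac{1}{l{\left(k{\left(10 \right)} \right)}} = \frac{1}{-18 - 5} = \frac{1}{-23} = - \frac{1}{23}$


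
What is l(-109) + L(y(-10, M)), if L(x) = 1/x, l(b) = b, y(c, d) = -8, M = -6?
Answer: -873/8 ≈ -109.13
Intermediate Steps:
l(-109) + L(y(-10, M)) = -109 + 1/(-8) = -109 - ⅛ = -873/8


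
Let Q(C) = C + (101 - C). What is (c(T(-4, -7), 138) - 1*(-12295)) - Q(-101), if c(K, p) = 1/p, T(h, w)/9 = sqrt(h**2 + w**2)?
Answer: 1682773/138 ≈ 12194.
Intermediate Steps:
T(h, w) = 9*sqrt(h**2 + w**2)
Q(C) = 101
(c(T(-4, -7), 138) - 1*(-12295)) - Q(-101) = (1/138 - 1*(-12295)) - 1*101 = (1/138 + 12295) - 101 = 1696711/138 - 101 = 1682773/138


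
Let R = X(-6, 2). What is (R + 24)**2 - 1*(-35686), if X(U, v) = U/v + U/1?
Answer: 35911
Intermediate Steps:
X(U, v) = U + U/v (X(U, v) = U/v + U*1 = U/v + U = U + U/v)
R = -9 (R = -6 - 6/2 = -6 - 6*1/2 = -6 - 3 = -9)
(R + 24)**2 - 1*(-35686) = (-9 + 24)**2 - 1*(-35686) = 15**2 + 35686 = 225 + 35686 = 35911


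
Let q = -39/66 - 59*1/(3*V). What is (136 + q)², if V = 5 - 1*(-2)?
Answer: 3752910121/213444 ≈ 17583.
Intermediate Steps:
V = 7 (V = 5 + 2 = 7)
q = -1571/462 (q = -39/66 - 59/(3*7) = -39*1/66 - 59/21 = -13/22 - 59*1/21 = -13/22 - 59/21 = -1571/462 ≈ -3.4004)
(136 + q)² = (136 - 1571/462)² = (61261/462)² = 3752910121/213444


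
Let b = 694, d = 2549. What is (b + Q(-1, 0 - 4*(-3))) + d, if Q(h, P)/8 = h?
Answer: 3235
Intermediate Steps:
Q(h, P) = 8*h
(b + Q(-1, 0 - 4*(-3))) + d = (694 + 8*(-1)) + 2549 = (694 - 8) + 2549 = 686 + 2549 = 3235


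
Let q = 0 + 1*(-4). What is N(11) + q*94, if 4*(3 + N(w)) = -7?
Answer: -1523/4 ≈ -380.75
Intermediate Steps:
N(w) = -19/4 (N(w) = -3 + (1/4)*(-7) = -3 - 7/4 = -19/4)
q = -4 (q = 0 - 4 = -4)
N(11) + q*94 = -19/4 - 4*94 = -19/4 - 376 = -1523/4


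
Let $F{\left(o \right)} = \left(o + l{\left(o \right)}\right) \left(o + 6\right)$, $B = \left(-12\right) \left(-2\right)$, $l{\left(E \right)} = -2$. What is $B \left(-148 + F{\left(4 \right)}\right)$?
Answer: $-3072$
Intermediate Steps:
$B = 24$
$F{\left(o \right)} = \left(-2 + o\right) \left(6 + o\right)$ ($F{\left(o \right)} = \left(o - 2\right) \left(o + 6\right) = \left(-2 + o\right) \left(6 + o\right)$)
$B \left(-148 + F{\left(4 \right)}\right) = 24 \left(-148 + \left(-12 + 4^{2} + 4 \cdot 4\right)\right) = 24 \left(-148 + \left(-12 + 16 + 16\right)\right) = 24 \left(-148 + 20\right) = 24 \left(-128\right) = -3072$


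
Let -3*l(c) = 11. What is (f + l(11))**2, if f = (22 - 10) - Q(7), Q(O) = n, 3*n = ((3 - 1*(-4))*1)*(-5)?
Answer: 400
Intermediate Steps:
l(c) = -11/3 (l(c) = -1/3*11 = -11/3)
n = -35/3 (n = (((3 - 1*(-4))*1)*(-5))/3 = (((3 + 4)*1)*(-5))/3 = ((7*1)*(-5))/3 = (7*(-5))/3 = (1/3)*(-35) = -35/3 ≈ -11.667)
Q(O) = -35/3
f = 71/3 (f = (22 - 10) - 1*(-35/3) = 12 + 35/3 = 71/3 ≈ 23.667)
(f + l(11))**2 = (71/3 - 11/3)**2 = 20**2 = 400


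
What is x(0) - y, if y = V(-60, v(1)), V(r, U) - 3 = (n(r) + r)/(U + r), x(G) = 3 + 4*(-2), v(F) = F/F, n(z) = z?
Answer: -592/59 ≈ -10.034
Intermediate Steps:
v(F) = 1
x(G) = -5 (x(G) = 3 - 8 = -5)
V(r, U) = 3 + 2*r/(U + r) (V(r, U) = 3 + (r + r)/(U + r) = 3 + (2*r)/(U + r) = 3 + 2*r/(U + r))
y = 297/59 (y = (3*1 + 5*(-60))/(1 - 60) = (3 - 300)/(-59) = -1/59*(-297) = 297/59 ≈ 5.0339)
x(0) - y = -5 - 1*297/59 = -5 - 297/59 = -592/59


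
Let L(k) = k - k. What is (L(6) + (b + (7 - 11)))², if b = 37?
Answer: 1089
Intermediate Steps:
L(k) = 0
(L(6) + (b + (7 - 11)))² = (0 + (37 + (7 - 11)))² = (0 + (37 - 4))² = (0 + 33)² = 33² = 1089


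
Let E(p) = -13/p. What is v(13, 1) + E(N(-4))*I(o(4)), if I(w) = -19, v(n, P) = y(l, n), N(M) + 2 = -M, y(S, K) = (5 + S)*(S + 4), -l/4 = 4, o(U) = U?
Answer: 511/2 ≈ 255.50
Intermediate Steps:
l = -16 (l = -4*4 = -16)
y(S, K) = (4 + S)*(5 + S) (y(S, K) = (5 + S)*(4 + S) = (4 + S)*(5 + S))
N(M) = -2 - M
v(n, P) = 132 (v(n, P) = 20 + (-16)² + 9*(-16) = 20 + 256 - 144 = 132)
v(13, 1) + E(N(-4))*I(o(4)) = 132 - 13/(-2 - 1*(-4))*(-19) = 132 - 13/(-2 + 4)*(-19) = 132 - 13/2*(-19) = 132 + 247/2 = 511/2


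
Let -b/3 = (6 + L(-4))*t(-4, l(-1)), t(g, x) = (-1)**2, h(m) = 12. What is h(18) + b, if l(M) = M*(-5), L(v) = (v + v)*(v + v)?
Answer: -198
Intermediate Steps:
L(v) = 4*v**2 (L(v) = (2*v)*(2*v) = 4*v**2)
l(M) = -5*M
t(g, x) = 1
b = -210 (b = -3*(6 + 4*(-4)**2) = -3*(6 + 4*16) = -3*(6 + 64) = -210 ≈ -210.00)
h(18) + b = 12 - 210 = -198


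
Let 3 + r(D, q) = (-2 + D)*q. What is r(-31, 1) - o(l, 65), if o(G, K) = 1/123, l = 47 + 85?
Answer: -4429/123 ≈ -36.008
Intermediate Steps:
l = 132
r(D, q) = -3 + q*(-2 + D) (r(D, q) = -3 + (-2 + D)*q = -3 + q*(-2 + D))
o(G, K) = 1/123
r(-31, 1) - o(l, 65) = (-3 - 2*1 - 31*1) - 1*1/123 = (-3 - 2 - 31) - 1/123 = -36 - 1/123 = -4429/123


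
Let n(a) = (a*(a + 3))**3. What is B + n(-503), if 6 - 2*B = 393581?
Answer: 31815881749606425/2 ≈ 1.5908e+16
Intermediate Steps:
B = -393575/2 (B = 3 - 1/2*393581 = 3 - 393581/2 = -393575/2 ≈ -1.9679e+5)
n(a) = a**3*(3 + a)**3 (n(a) = (a*(3 + a))**3 = a**3*(3 + a)**3)
B + n(-503) = -393575/2 + (-503)**3*(3 - 503)**3 = -393575/2 - 127263527*(-500)**3 = -393575/2 - 127263527*(-125000000) = -393575/2 + 15907940875000000 = 31815881749606425/2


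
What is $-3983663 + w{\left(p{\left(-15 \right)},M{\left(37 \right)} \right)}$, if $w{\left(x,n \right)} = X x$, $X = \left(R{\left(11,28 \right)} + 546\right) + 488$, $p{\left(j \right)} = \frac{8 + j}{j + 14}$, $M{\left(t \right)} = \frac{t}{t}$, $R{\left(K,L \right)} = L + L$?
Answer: $-3976033$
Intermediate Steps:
$R{\left(K,L \right)} = 2 L$
$M{\left(t \right)} = 1$
$p{\left(j \right)} = \frac{8 + j}{14 + j}$
$X = 1090$ ($X = \left(2 \cdot 28 + 546\right) + 488 = \left(56 + 546\right) + 488 = 602 + 488 = 1090$)
$w{\left(x,n \right)} = 1090 x$
$-3983663 + w{\left(p{\left(-15 \right)},M{\left(37 \right)} \right)} = -3983663 + 1090 \frac{8 - 15}{14 - 15} = -3983663 + 1090 \frac{1}{-1} \left(-7\right) = -3983663 + 1090 \left(\left(-1\right) \left(-7\right)\right) = -3983663 + 1090 \cdot 7 = -3983663 + 7630 = -3976033$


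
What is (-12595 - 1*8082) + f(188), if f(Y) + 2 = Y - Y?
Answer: -20679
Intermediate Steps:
f(Y) = -2 (f(Y) = -2 + (Y - Y) = -2 + 0 = -2)
(-12595 - 1*8082) + f(188) = (-12595 - 1*8082) - 2 = (-12595 - 8082) - 2 = -20677 - 2 = -20679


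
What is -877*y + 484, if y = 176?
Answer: -153868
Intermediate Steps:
-877*y + 484 = -877*176 + 484 = -154352 + 484 = -153868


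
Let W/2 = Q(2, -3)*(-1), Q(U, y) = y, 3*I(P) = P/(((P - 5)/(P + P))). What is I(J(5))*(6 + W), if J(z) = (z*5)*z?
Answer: 3125/3 ≈ 1041.7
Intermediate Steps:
J(z) = 5*z² (J(z) = (5*z)*z = 5*z²)
I(P) = 2*P²/(3*(-5 + P)) (I(P) = (P/(((P - 5)/(P + P))))/3 = (P/(((-5 + P)/((2*P)))))/3 = (P/(((-5 + P)*(1/(2*P)))))/3 = (P/(((-5 + P)/(2*P))))/3 = (P*(2*P/(-5 + P)))/3 = (2*P²/(-5 + P))/3 = 2*P²/(3*(-5 + P)))
W = 6 (W = 2*(-3*(-1)) = 2*3 = 6)
I(J(5))*(6 + W) = (2*(5*5²)²/(3*(-5 + 5*5²)))*(6 + 6) = (2*(5*25)²/(3*(-5 + 5*25)))*12 = ((⅔)*125²/(-5 + 125))*12 = ((⅔)*15625/120)*12 = ((⅔)*15625*(1/120))*12 = (3125/36)*12 = 3125/3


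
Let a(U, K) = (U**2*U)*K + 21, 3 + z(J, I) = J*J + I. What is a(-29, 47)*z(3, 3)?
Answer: -10316358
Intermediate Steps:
z(J, I) = -3 + I + J**2 (z(J, I) = -3 + (J*J + I) = -3 + (J**2 + I) = -3 + (I + J**2) = -3 + I + J**2)
a(U, K) = 21 + K*U**3 (a(U, K) = U**3*K + 21 = K*U**3 + 21 = 21 + K*U**3)
a(-29, 47)*z(3, 3) = (21 + 47*(-29)**3)*(-3 + 3 + 3**2) = (21 + 47*(-24389))*(-3 + 3 + 9) = (21 - 1146283)*9 = -1146262*9 = -10316358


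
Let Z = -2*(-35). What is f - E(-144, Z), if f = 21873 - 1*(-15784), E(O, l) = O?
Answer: 37801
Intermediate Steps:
Z = 70
f = 37657 (f = 21873 + 15784 = 37657)
f - E(-144, Z) = 37657 - 1*(-144) = 37657 + 144 = 37801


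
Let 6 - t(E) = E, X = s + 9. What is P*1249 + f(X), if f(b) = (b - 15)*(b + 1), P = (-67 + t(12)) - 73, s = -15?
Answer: -182249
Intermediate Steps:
X = -6 (X = -15 + 9 = -6)
t(E) = 6 - E
P = -146 (P = (-67 + (6 - 1*12)) - 73 = (-67 + (6 - 12)) - 73 = (-67 - 6) - 73 = -73 - 73 = -146)
f(b) = (1 + b)*(-15 + b) (f(b) = (-15 + b)*(1 + b) = (1 + b)*(-15 + b))
P*1249 + f(X) = -146*1249 + (-15 + (-6)² - 14*(-6)) = -182354 + (-15 + 36 + 84) = -182354 + 105 = -182249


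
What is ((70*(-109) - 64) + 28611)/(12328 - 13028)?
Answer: -20917/700 ≈ -29.881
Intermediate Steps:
((70*(-109) - 64) + 28611)/(12328 - 13028) = ((-7630 - 64) + 28611)/(-700) = (-7694 + 28611)*(-1/700) = 20917*(-1/700) = -20917/700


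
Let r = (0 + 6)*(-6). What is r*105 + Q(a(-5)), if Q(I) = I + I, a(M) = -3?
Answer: -3786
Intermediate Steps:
Q(I) = 2*I
r = -36 (r = 6*(-6) = -36)
r*105 + Q(a(-5)) = -36*105 + 2*(-3) = -3780 - 6 = -3786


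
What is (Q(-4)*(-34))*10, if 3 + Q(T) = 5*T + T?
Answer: 9180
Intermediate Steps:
Q(T) = -3 + 6*T (Q(T) = -3 + (5*T + T) = -3 + 6*T)
(Q(-4)*(-34))*10 = ((-3 + 6*(-4))*(-34))*10 = ((-3 - 24)*(-34))*10 = -27*(-34)*10 = 918*10 = 9180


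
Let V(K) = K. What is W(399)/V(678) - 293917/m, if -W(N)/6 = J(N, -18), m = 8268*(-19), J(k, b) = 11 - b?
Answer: 2204381/1365492 ≈ 1.6143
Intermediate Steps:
m = -157092
W(N) = -174 (W(N) = -6*(11 - 1*(-18)) = -6*(11 + 18) = -6*29 = -174)
W(399)/V(678) - 293917/m = -174/678 - 293917/(-157092) = -174*1/678 - 293917*(-1/157092) = -29/113 + 22609/12084 = 2204381/1365492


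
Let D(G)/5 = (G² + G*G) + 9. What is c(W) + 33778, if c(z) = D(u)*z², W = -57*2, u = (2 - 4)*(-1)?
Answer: 1138438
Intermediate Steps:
u = 2 (u = -2*(-1) = 2)
D(G) = 45 + 10*G² (D(G) = 5*((G² + G*G) + 9) = 5*((G² + G²) + 9) = 5*(2*G² + 9) = 5*(9 + 2*G²) = 45 + 10*G²)
W = -114
c(z) = 85*z² (c(z) = (45 + 10*2²)*z² = (45 + 10*4)*z² = (45 + 40)*z² = 85*z²)
c(W) + 33778 = 85*(-114)² + 33778 = 85*12996 + 33778 = 1104660 + 33778 = 1138438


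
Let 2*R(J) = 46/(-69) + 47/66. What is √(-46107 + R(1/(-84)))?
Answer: I*√22315777/22 ≈ 214.73*I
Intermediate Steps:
R(J) = 1/44 (R(J) = (46/(-69) + 47/66)/2 = (46*(-1/69) + 47*(1/66))/2 = (-⅔ + 47/66)/2 = (½)*(1/22) = 1/44)
√(-46107 + R(1/(-84))) = √(-46107 + 1/44) = √(-2028707/44) = I*√22315777/22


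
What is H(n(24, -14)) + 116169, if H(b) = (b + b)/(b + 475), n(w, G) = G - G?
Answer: 116169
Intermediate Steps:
n(w, G) = 0
H(b) = 2*b/(475 + b) (H(b) = (2*b)/(475 + b) = 2*b/(475 + b))
H(n(24, -14)) + 116169 = 2*0/(475 + 0) + 116169 = 2*0/475 + 116169 = 2*0*(1/475) + 116169 = 0 + 116169 = 116169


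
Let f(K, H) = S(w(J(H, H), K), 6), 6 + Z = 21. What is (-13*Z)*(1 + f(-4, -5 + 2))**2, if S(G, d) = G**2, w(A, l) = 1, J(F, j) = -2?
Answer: -780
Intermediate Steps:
Z = 15 (Z = -6 + 21 = 15)
f(K, H) = 1 (f(K, H) = 1**2 = 1)
(-13*Z)*(1 + f(-4, -5 + 2))**2 = (-13*15)*(1 + 1)**2 = -195*2**2 = -195*4 = -780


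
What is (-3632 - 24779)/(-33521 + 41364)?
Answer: -28411/7843 ≈ -3.6225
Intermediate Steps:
(-3632 - 24779)/(-33521 + 41364) = -28411/7843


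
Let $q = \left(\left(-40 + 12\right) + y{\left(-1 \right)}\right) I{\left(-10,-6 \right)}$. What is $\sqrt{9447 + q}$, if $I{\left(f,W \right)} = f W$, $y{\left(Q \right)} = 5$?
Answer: $\sqrt{8067} \approx 89.817$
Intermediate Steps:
$I{\left(f,W \right)} = W f$
$q = -1380$ ($q = \left(\left(-40 + 12\right) + 5\right) \left(\left(-6\right) \left(-10\right)\right) = \left(-28 + 5\right) 60 = \left(-23\right) 60 = -1380$)
$\sqrt{9447 + q} = \sqrt{9447 - 1380} = \sqrt{8067}$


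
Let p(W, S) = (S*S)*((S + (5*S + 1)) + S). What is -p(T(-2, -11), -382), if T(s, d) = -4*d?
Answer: 390054852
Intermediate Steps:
p(W, S) = S**2*(1 + 7*S) (p(W, S) = S**2*((S + (1 + 5*S)) + S) = S**2*((1 + 6*S) + S) = S**2*(1 + 7*S))
-p(T(-2, -11), -382) = -(-382)**2*(1 + 7*(-382)) = -145924*(1 - 2674) = -145924*(-2673) = -1*(-390054852) = 390054852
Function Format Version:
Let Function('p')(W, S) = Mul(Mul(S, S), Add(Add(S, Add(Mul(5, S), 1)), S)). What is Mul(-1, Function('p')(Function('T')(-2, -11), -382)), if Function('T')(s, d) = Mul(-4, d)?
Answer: 390054852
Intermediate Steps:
Function('p')(W, S) = Mul(Pow(S, 2), Add(1, Mul(7, S))) (Function('p')(W, S) = Mul(Pow(S, 2), Add(Add(S, Add(1, Mul(5, S))), S)) = Mul(Pow(S, 2), Add(Add(1, Mul(6, S)), S)) = Mul(Pow(S, 2), Add(1, Mul(7, S))))
Mul(-1, Function('p')(Function('T')(-2, -11), -382)) = Mul(-1, Mul(Pow(-382, 2), Add(1, Mul(7, -382)))) = Mul(-1, Mul(145924, Add(1, -2674))) = Mul(-1, Mul(145924, -2673)) = Mul(-1, -390054852) = 390054852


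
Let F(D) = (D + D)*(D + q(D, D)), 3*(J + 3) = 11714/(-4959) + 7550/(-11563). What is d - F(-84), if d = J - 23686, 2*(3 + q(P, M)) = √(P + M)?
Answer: -6589504366487/172022751 + 168*I*√42 ≈ -38306.0 + 1088.8*I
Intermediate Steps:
q(P, M) = -3 + √(M + P)/2 (q(P, M) = -3 + √(P + M)/2 = -3 + √(M + P)/2)
J = -688957685/172022751 (J = -3 + (11714/(-4959) + 7550/(-11563))/3 = -3 + (11714*(-1/4959) + 7550*(-1/11563))/3 = -3 + (-11714/4959 - 7550/11563)/3 = -3 + (⅓)*(-172889432/57340917) = -3 - 172889432/172022751 = -688957685/172022751 ≈ -4.0050)
F(D) = 2*D*(-3 + D + √2*√D/2) (F(D) = (D + D)*(D + (-3 + √(D + D)/2)) = (2*D)*(D + (-3 + √(2*D)/2)) = (2*D)*(D + (-3 + (√2*√D)/2)) = (2*D)*(D + (-3 + √2*√D/2)) = (2*D)*(-3 + D + √2*√D/2) = 2*D*(-3 + D + √2*√D/2))
d = -4075219837871/172022751 (d = -688957685/172022751 - 23686 = -4075219837871/172022751 ≈ -23690.)
d - F(-84) = -4075219837871/172022751 - (-84)*(-6 + 2*(-84) + √2*√(-84)) = -4075219837871/172022751 - (-84)*(-6 - 168 + √2*(2*I*√21)) = -4075219837871/172022751 - (-84)*(-6 - 168 + 2*I*√42) = -4075219837871/172022751 - (-84)*(-174 + 2*I*√42) = -4075219837871/172022751 - (14616 - 168*I*√42) = -4075219837871/172022751 + (-14616 + 168*I*√42) = -6589504366487/172022751 + 168*I*√42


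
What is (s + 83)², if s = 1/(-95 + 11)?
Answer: 48594841/7056 ≈ 6887.0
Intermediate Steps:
s = -1/84 (s = 1/(-84) = -1/84 ≈ -0.011905)
(s + 83)² = (-1/84 + 83)² = (6971/84)² = 48594841/7056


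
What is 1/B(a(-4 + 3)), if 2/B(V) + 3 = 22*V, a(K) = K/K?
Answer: 19/2 ≈ 9.5000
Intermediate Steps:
a(K) = 1
B(V) = 2/(-3 + 22*V)
1/B(a(-4 + 3)) = 1/(2/(-3 + 22*1)) = 1/(2/(-3 + 22)) = 1/(2/19) = 19/2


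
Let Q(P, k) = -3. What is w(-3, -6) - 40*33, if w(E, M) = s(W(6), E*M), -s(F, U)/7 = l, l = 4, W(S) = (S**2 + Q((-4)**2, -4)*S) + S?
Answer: -1348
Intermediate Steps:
W(S) = S**2 - 2*S (W(S) = (S**2 - 3*S) + S = S**2 - 2*S)
s(F, U) = -28 (s(F, U) = -7*4 = -28)
w(E, M) = -28
w(-3, -6) - 40*33 = -28 - 40*33 = -28 - 1320 = -1348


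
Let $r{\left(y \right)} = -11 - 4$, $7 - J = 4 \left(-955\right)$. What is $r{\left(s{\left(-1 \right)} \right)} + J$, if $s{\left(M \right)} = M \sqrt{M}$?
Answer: $3812$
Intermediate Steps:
$s{\left(M \right)} = M^{\frac{3}{2}}$
$J = 3827$ ($J = 7 - 4 \left(-955\right) = 7 - -3820 = 7 + 3820 = 3827$)
$r{\left(y \right)} = -15$
$r{\left(s{\left(-1 \right)} \right)} + J = -15 + 3827 = 3812$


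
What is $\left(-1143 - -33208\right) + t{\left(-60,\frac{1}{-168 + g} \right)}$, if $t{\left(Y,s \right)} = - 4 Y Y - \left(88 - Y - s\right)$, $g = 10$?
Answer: $\frac{2767685}{158} \approx 17517.0$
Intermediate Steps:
$t{\left(Y,s \right)} = -88 + Y + s - 4 Y^{2}$ ($t{\left(Y,s \right)} = - 4 Y^{2} + \left(-88 + Y + s\right) = -88 + Y + s - 4 Y^{2}$)
$\left(-1143 - -33208\right) + t{\left(-60,\frac{1}{-168 + g} \right)} = \left(-1143 - -33208\right) - \left(148 + 14400 - \frac{1}{-168 + 10}\right) = \left(-1143 + 33208\right) - \left(14548 + \frac{1}{158}\right) = 32065 - \frac{2298585}{158} = \frac{2767685}{158}$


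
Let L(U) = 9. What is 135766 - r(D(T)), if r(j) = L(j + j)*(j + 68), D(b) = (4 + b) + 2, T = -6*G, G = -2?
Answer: 134992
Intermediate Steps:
T = 12 (T = -6*(-2) = 12)
D(b) = 6 + b
r(j) = 612 + 9*j (r(j) = 9*(j + 68) = 9*(68 + j) = 612 + 9*j)
135766 - r(D(T)) = 135766 - (612 + 9*(6 + 12)) = 135766 - (612 + 9*18) = 135766 - (612 + 162) = 135766 - 1*774 = 135766 - 774 = 134992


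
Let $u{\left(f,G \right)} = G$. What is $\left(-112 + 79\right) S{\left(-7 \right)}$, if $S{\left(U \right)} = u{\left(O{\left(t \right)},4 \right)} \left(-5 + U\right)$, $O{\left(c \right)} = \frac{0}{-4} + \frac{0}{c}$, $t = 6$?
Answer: $1584$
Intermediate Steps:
$O{\left(c \right)} = 0$ ($O{\left(c \right)} = 0 \left(- \frac{1}{4}\right) + 0 = 0 + 0 = 0$)
$S{\left(U \right)} = -20 + 4 U$ ($S{\left(U \right)} = 4 \left(-5 + U\right) = -20 + 4 U$)
$\left(-112 + 79\right) S{\left(-7 \right)} = \left(-112 + 79\right) \left(-20 + 4 \left(-7\right)\right) = - 33 \left(-20 - 28\right) = \left(-33\right) \left(-48\right) = 1584$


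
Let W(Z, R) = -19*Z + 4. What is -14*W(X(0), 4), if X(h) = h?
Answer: -56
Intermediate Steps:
W(Z, R) = 4 - 19*Z
-14*W(X(0), 4) = -14*(4 - 19*0) = -14*(4 + 0) = -14*4 = -56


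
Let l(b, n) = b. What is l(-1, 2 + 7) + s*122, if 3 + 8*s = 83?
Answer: 1219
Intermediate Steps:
s = 10 (s = -3/8 + (⅛)*83 = -3/8 + 83/8 = 10)
l(-1, 2 + 7) + s*122 = -1 + 10*122 = -1 + 1220 = 1219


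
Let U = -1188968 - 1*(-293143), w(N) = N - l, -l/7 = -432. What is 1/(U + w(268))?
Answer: -1/898581 ≈ -1.1129e-6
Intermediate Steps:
l = 3024 (l = -7*(-432) = 3024)
w(N) = -3024 + N (w(N) = N - 1*3024 = N - 3024 = -3024 + N)
U = -895825 (U = -1188968 + 293143 = -895825)
1/(U + w(268)) = 1/(-895825 + (-3024 + 268)) = 1/(-895825 - 2756) = 1/(-898581) = -1/898581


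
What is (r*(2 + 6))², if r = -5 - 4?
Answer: 5184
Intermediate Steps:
r = -9
(r*(2 + 6))² = (-9*(2 + 6))² = (-9*8)² = (-72)² = 5184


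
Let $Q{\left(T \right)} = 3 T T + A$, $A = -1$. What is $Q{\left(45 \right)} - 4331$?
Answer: $1743$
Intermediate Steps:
$Q{\left(T \right)} = -1 + 3 T^{2}$ ($Q{\left(T \right)} = 3 T T - 1 = 3 T^{2} - 1 = -1 + 3 T^{2}$)
$Q{\left(45 \right)} - 4331 = \left(-1 + 3 \cdot 45^{2}\right) - 4331 = \left(-1 + 3 \cdot 2025\right) - 4331 = \left(-1 + 6075\right) - 4331 = 6074 - 4331 = 1743$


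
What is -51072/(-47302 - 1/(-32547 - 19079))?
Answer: 2636643072/2442013051 ≈ 1.0797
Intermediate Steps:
-51072/(-47302 - 1/(-32547 - 19079)) = -51072/(-47302 - 1/(-51626)) = -51072/(-47302 - 1*(-1/51626)) = -51072/(-47302 + 1/51626) = -51072/(-2442013051/51626) = -51072*(-51626/2442013051) = 2636643072/2442013051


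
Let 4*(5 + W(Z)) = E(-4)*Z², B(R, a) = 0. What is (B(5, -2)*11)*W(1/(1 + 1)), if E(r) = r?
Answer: 0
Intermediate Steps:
W(Z) = -5 - Z² (W(Z) = -5 + (-4*Z²)/4 = -5 - Z²)
(B(5, -2)*11)*W(1/(1 + 1)) = (0*11)*(-5 - (1/(1 + 1))²) = 0*(-5 - (1/2)²) = 0*(-5 - (½)²) = 0*(-5 - 1*¼) = 0*(-5 - ¼) = 0*(-21/4) = 0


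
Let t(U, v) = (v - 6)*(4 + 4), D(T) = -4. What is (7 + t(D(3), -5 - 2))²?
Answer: 9409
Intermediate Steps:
t(U, v) = -48 + 8*v (t(U, v) = (-6 + v)*8 = -48 + 8*v)
(7 + t(D(3), -5 - 2))² = (7 + (-48 + 8*(-5 - 2)))² = (7 + (-48 + 8*(-7)))² = (7 + (-48 - 56))² = (7 - 104)² = (-97)² = 9409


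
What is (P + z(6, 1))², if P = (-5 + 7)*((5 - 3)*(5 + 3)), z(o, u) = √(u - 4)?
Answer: (32 + I*√3)² ≈ 1021.0 + 110.85*I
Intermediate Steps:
z(o, u) = √(-4 + u)
P = 32 (P = 2*(2*8) = 2*16 = 32)
(P + z(6, 1))² = (32 + √(-4 + 1))² = (32 + √(-3))² = (32 + I*√3)²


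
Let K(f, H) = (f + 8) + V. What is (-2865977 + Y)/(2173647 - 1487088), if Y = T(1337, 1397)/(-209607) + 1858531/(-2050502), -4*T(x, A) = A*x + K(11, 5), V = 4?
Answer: -136866124675688721/32786973871439014 ≈ -4.1744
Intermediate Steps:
K(f, H) = 12 + f (K(f, H) = (f + 8) + 4 = (8 + f) + 4 = 12 + f)
T(x, A) = -23/4 - A*x/4 (T(x, A) = -(A*x + (12 + 11))/4 = -(A*x + 23)/4 = -(23 + A*x)/4 = -23/4 - A*x/4)
Y = 189308984363/143266524238 (Y = (-23/4 - 1/4*1397*1337)/(-209607) + 1858531/(-2050502) = (-23/4 - 1867789/4)*(-1/209607) + 1858531*(-1/2050502) = -466953*(-1/209607) - 1858531/2050502 = 155651/69869 - 1858531/2050502 = 189308984363/143266524238 ≈ 1.3214)
(-2865977 + Y)/(2173647 - 1487088) = (-2865977 + 189308984363/143266524238)/(2173647 - 1487088) = -410598374027066163/143266524238/686559 = -410598374027066163/143266524238*1/686559 = -136866124675688721/32786973871439014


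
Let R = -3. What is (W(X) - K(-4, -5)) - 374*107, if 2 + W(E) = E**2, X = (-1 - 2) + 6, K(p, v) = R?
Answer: -40008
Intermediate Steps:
K(p, v) = -3
X = 3 (X = -3 + 6 = 3)
W(E) = -2 + E**2
(W(X) - K(-4, -5)) - 374*107 = ((-2 + 3**2) - 1*(-3)) - 374*107 = ((-2 + 9) + 3) - 40018 = (7 + 3) - 40018 = 10 - 40018 = -40008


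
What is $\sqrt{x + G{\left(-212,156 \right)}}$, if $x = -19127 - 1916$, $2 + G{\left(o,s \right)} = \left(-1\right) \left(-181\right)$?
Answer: $8 i \sqrt{326} \approx 144.44 i$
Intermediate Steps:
$G{\left(o,s \right)} = 179$ ($G{\left(o,s \right)} = -2 - -181 = -2 + 181 = 179$)
$x = -21043$ ($x = -19127 - 1916 = -21043$)
$\sqrt{x + G{\left(-212,156 \right)}} = \sqrt{-21043 + 179} = \sqrt{-20864} = 8 i \sqrt{326}$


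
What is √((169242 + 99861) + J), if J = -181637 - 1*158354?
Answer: 2*I*√17722 ≈ 266.25*I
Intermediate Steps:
J = -339991 (J = -181637 - 158354 = -339991)
√((169242 + 99861) + J) = √((169242 + 99861) - 339991) = √(269103 - 339991) = √(-70888) = 2*I*√17722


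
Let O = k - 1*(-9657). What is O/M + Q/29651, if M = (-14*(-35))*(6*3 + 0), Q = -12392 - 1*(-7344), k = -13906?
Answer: -24358637/37360260 ≈ -0.65199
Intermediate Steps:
O = -4249 (O = -13906 - 1*(-9657) = -13906 + 9657 = -4249)
Q = -5048 (Q = -12392 + 7344 = -5048)
M = 8820 (M = 490*(18 + 0) = 490*18 = 8820)
O/M + Q/29651 = -4249/8820 - 5048/29651 = -4249*1/8820 - 5048*1/29651 = -607/1260 - 5048/29651 = -24358637/37360260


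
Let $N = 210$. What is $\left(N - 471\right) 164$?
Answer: $-42804$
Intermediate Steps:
$\left(N - 471\right) 164 = \left(210 - 471\right) 164 = \left(-261\right) 164 = -42804$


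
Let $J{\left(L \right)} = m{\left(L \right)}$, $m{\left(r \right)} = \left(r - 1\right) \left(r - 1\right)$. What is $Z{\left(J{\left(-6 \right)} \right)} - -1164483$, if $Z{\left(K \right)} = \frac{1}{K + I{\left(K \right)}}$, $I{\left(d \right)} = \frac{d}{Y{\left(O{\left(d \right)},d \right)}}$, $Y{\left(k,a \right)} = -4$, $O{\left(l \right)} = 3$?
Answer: $\frac{171179005}{147} \approx 1.1645 \cdot 10^{6}$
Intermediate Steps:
$m{\left(r \right)} = \left(-1 + r\right)^{2}$ ($m{\left(r \right)} = \left(-1 + r\right) \left(-1 + r\right) = \left(-1 + r\right)^{2}$)
$J{\left(L \right)} = \left(-1 + L\right)^{2}$
$I{\left(d \right)} = - \frac{d}{4}$ ($I{\left(d \right)} = \frac{d}{-4} = d \left(- \frac{1}{4}\right) = - \frac{d}{4}$)
$Z{\left(K \right)} = \frac{4}{3 K}$ ($Z{\left(K \right)} = \frac{1}{K - \frac{K}{4}} = \frac{1}{\frac{3}{4} K} = \frac{4}{3 K}$)
$Z{\left(J{\left(-6 \right)} \right)} - -1164483 = \frac{4}{3 \left(-1 - 6\right)^{2}} - -1164483 = \frac{4}{3 \left(-7\right)^{2}} + 1164483 = \frac{4}{3 \cdot 49} + 1164483 = \frac{4}{3} \cdot \frac{1}{49} + 1164483 = \frac{4}{147} + 1164483 = \frac{171179005}{147}$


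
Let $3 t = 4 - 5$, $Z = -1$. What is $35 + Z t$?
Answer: $\frac{106}{3} \approx 35.333$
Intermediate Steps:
$t = - \frac{1}{3}$ ($t = \frac{4 - 5}{3} = \frac{1}{3} \left(-1\right) = - \frac{1}{3} \approx -0.33333$)
$35 + Z t = 35 - - \frac{1}{3} = 35 + \frac{1}{3} = \frac{106}{3}$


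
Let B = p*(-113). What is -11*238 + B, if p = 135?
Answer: -17873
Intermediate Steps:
B = -15255 (B = 135*(-113) = -15255)
-11*238 + B = -11*238 - 15255 = -2618 - 15255 = -17873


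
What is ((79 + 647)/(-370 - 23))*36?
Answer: -8712/131 ≈ -66.504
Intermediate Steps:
((79 + 647)/(-370 - 23))*36 = (726/(-393))*36 = (726*(-1/393))*36 = -242/131*36 = -8712/131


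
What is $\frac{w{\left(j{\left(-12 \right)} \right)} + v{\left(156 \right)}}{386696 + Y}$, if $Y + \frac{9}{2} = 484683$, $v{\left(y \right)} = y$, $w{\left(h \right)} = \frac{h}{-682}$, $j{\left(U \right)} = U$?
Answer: $\frac{106404}{594277409} \approx 0.00017905$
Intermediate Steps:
$w{\left(h \right)} = - \frac{h}{682}$ ($w{\left(h \right)} = h \left(- \frac{1}{682}\right) = - \frac{h}{682}$)
$Y = \frac{969357}{2}$ ($Y = - \frac{9}{2} + 484683 = \frac{969357}{2} \approx 4.8468 \cdot 10^{5}$)
$\frac{w{\left(j{\left(-12 \right)} \right)} + v{\left(156 \right)}}{386696 + Y} = \frac{\left(- \frac{1}{682}\right) \left(-12\right) + 156}{386696 + \frac{969357}{2}} = \frac{\frac{6}{341} + 156}{\frac{1742749}{2}} = \frac{53202}{341} \cdot \frac{2}{1742749} = \frac{106404}{594277409}$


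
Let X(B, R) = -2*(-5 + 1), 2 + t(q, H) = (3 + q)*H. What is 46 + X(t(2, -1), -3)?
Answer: 54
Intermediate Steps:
t(q, H) = -2 + H*(3 + q) (t(q, H) = -2 + (3 + q)*H = -2 + H*(3 + q))
X(B, R) = 8 (X(B, R) = -2*(-4) = 8)
46 + X(t(2, -1), -3) = 46 + 8 = 54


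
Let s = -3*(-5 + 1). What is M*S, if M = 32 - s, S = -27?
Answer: -540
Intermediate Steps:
s = 12 (s = -3*(-4) = 12)
M = 20 (M = 32 - 1*12 = 32 - 12 = 20)
M*S = 20*(-27) = -540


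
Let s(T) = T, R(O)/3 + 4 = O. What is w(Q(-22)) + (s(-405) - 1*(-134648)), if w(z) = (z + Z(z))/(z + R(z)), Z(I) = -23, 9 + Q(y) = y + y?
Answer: 7517627/56 ≈ 1.3424e+5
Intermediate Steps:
R(O) = -12 + 3*O
Q(y) = -9 + 2*y (Q(y) = -9 + (y + y) = -9 + 2*y)
w(z) = (-23 + z)/(-12 + 4*z) (w(z) = (z - 23)/(z + (-12 + 3*z)) = (-23 + z)/(-12 + 4*z))
w(Q(-22)) + (s(-405) - 1*(-134648)) = (-23 + (-9 + 2*(-22)))/(4*(-3 + (-9 + 2*(-22)))) + (-405 - 1*(-134648)) = (-23 + (-9 - 44))/(4*(-3 + (-9 - 44))) + (-405 + 134648) = (-23 - 53)/(4*(-3 - 53)) + 134243 = (1/4)*(-76)/(-56) + 134243 = (1/4)*(-1/56)*(-76) + 134243 = 19/56 + 134243 = 7517627/56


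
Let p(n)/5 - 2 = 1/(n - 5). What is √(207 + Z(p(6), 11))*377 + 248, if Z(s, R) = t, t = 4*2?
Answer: 248 + 377*√215 ≈ 5775.9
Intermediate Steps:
t = 8
p(n) = 10 + 5/(-5 + n) (p(n) = 10 + 5/(n - 5) = 10 + 5/(-5 + n))
Z(s, R) = 8
√(207 + Z(p(6), 11))*377 + 248 = √(207 + 8)*377 + 248 = √215*377 + 248 = 377*√215 + 248 = 248 + 377*√215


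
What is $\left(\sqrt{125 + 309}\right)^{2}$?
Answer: $434$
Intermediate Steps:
$\left(\sqrt{125 + 309}\right)^{2} = \left(\sqrt{434}\right)^{2} = 434$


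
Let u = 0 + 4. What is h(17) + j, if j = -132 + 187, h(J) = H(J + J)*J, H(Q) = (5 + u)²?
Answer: 1432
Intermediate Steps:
u = 4
H(Q) = 81 (H(Q) = (5 + 4)² = 9² = 81)
h(J) = 81*J
j = 55
h(17) + j = 81*17 + 55 = 1377 + 55 = 1432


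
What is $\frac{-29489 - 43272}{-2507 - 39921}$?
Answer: $\frac{72761}{42428} \approx 1.7149$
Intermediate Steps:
$\frac{-29489 - 43272}{-2507 - 39921} = - \frac{72761}{-42428} = \left(-72761\right) \left(- \frac{1}{42428}\right) = \frac{72761}{42428}$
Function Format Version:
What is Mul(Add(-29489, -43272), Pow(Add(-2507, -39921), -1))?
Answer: Rational(72761, 42428) ≈ 1.7149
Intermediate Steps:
Mul(Add(-29489, -43272), Pow(Add(-2507, -39921), -1)) = Mul(-72761, Pow(-42428, -1)) = Mul(-72761, Rational(-1, 42428)) = Rational(72761, 42428)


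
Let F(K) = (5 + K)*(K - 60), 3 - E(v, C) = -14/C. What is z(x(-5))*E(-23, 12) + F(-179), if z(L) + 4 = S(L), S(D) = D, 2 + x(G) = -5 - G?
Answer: 41561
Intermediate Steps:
E(v, C) = 3 + 14/C (E(v, C) = 3 - (-14)/C = 3 + 14/C)
x(G) = -7 - G (x(G) = -2 + (-5 - G) = -7 - G)
z(L) = -4 + L
F(K) = (-60 + K)*(5 + K) (F(K) = (5 + K)*(-60 + K) = (-60 + K)*(5 + K))
z(x(-5))*E(-23, 12) + F(-179) = (-4 + (-7 - 1*(-5)))*(3 + 14/12) + (-300 + (-179)² - 55*(-179)) = (-4 + (-7 + 5))*(3 + 14*(1/12)) + (-300 + 32041 + 9845) = (-4 - 2)*(3 + 7/6) + 41586 = -6*25/6 + 41586 = -25 + 41586 = 41561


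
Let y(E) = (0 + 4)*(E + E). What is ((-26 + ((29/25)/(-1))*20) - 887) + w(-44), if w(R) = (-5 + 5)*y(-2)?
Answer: -4681/5 ≈ -936.20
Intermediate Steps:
y(E) = 8*E (y(E) = 4*(2*E) = 8*E)
w(R) = 0 (w(R) = (-5 + 5)*(8*(-2)) = 0*(-16) = 0)
((-26 + ((29/25)/(-1))*20) - 887) + w(-44) = ((-26 + ((29/25)/(-1))*20) - 887) + 0 = ((-26 + ((29*(1/25))*(-1))*20) - 887) + 0 = ((-26 + ((29/25)*(-1))*20) - 887) + 0 = ((-26 - 29/25*20) - 887) + 0 = ((-26 - 116/5) - 887) + 0 = (-246/5 - 887) + 0 = -4681/5 + 0 = -4681/5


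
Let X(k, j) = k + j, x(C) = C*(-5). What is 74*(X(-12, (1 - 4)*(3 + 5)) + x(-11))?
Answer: 1406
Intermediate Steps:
x(C) = -5*C
X(k, j) = j + k
74*(X(-12, (1 - 4)*(3 + 5)) + x(-11)) = 74*(((1 - 4)*(3 + 5) - 12) - 5*(-11)) = 74*((-3*8 - 12) + 55) = 74*((-24 - 12) + 55) = 74*(-36 + 55) = 74*19 = 1406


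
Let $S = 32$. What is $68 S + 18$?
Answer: $2194$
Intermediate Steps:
$68 S + 18 = 68 \cdot 32 + 18 = 2176 + 18 = 2194$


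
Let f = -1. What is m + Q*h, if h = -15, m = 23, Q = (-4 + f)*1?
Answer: 98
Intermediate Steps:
Q = -5 (Q = (-4 - 1)*1 = -5*1 = -5)
m + Q*h = 23 - 5*(-15) = 23 + 75 = 98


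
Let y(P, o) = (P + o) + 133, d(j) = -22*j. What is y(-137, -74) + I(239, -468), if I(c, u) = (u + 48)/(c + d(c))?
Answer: -18622/239 ≈ -77.916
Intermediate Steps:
y(P, o) = 133 + P + o
I(c, u) = -(48 + u)/(21*c) (I(c, u) = (u + 48)/(c - 22*c) = (48 + u)/((-21*c)) = (48 + u)*(-1/(21*c)) = -(48 + u)/(21*c))
y(-137, -74) + I(239, -468) = (133 - 137 - 74) + (1/21)*(-48 - 1*(-468))/239 = -78 + (1/21)*(1/239)*(-48 + 468) = -78 + (1/21)*(1/239)*420 = -78 + 20/239 = -18622/239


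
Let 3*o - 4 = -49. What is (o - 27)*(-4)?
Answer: 168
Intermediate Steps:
o = -15 (o = 4/3 + (1/3)*(-49) = 4/3 - 49/3 = -15)
(o - 27)*(-4) = (-15 - 27)*(-4) = -42*(-4) = 168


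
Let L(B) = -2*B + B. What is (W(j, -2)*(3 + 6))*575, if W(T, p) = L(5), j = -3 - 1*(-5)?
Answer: -25875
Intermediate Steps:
L(B) = -B
j = 2 (j = -3 + 5 = 2)
W(T, p) = -5 (W(T, p) = -1*5 = -5)
(W(j, -2)*(3 + 6))*575 = -5*(3 + 6)*575 = -5*9*575 = -45*575 = -25875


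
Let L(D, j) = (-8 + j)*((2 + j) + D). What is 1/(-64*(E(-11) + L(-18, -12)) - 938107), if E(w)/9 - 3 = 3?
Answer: -1/977403 ≈ -1.0231e-6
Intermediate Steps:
E(w) = 54 (E(w) = 27 + 9*3 = 27 + 27 = 54)
L(D, j) = (-8 + j)*(2 + D + j)
1/(-64*(E(-11) + L(-18, -12)) - 938107) = 1/(-64*(54 + (-16 + (-12)² - 8*(-18) - 6*(-12) - 18*(-12))) - 938107) = 1/(-64*(54 + (-16 + 144 + 144 + 72 + 216)) - 938107) = 1/(-64*(54 + 560) - 938107) = 1/(-64*614 - 938107) = 1/(-39296 - 938107) = 1/(-977403) = -1/977403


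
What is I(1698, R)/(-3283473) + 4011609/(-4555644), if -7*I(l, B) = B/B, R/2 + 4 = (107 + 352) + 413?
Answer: -30734688103585/34902779500428 ≈ -0.88058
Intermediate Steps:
R = 1736 (R = -8 + 2*((107 + 352) + 413) = -8 + 2*(459 + 413) = -8 + 2*872 = -8 + 1744 = 1736)
I(l, B) = -⅐ (I(l, B) = -B/(7*B) = -⅐*1 = -⅐)
I(1698, R)/(-3283473) + 4011609/(-4555644) = -⅐/(-3283473) + 4011609/(-4555644) = -⅐*(-1/3283473) + 4011609*(-1/4555644) = 1/22984311 - 1337203/1518548 = -30734688103585/34902779500428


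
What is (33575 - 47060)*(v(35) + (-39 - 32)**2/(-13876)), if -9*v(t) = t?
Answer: 2386975355/41628 ≈ 57341.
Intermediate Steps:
v(t) = -t/9
(33575 - 47060)*(v(35) + (-39 - 32)**2/(-13876)) = (33575 - 47060)*(-1/9*35 + (-39 - 32)**2/(-13876)) = -13485*(-35/9 + (-71)**2*(-1/13876)) = -13485*(-35/9 + 5041*(-1/13876)) = -13485*(-35/9 - 5041/13876) = -13485*(-531029/124884) = 2386975355/41628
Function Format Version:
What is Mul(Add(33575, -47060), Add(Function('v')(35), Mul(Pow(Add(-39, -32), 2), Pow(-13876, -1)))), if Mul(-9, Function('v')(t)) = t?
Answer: Rational(2386975355, 41628) ≈ 57341.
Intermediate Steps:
Function('v')(t) = Mul(Rational(-1, 9), t)
Mul(Add(33575, -47060), Add(Function('v')(35), Mul(Pow(Add(-39, -32), 2), Pow(-13876, -1)))) = Mul(Add(33575, -47060), Add(Mul(Rational(-1, 9), 35), Mul(Pow(Add(-39, -32), 2), Pow(-13876, -1)))) = Mul(-13485, Add(Rational(-35, 9), Mul(Pow(-71, 2), Rational(-1, 13876)))) = Mul(-13485, Add(Rational(-35, 9), Mul(5041, Rational(-1, 13876)))) = Mul(-13485, Add(Rational(-35, 9), Rational(-5041, 13876))) = Mul(-13485, Rational(-531029, 124884)) = Rational(2386975355, 41628)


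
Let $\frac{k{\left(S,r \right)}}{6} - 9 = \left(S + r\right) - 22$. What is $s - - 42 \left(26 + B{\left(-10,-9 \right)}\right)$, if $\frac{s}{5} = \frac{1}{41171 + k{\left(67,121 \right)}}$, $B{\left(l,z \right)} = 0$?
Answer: $\frac{46105337}{42221} \approx 1092.0$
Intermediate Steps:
$k{\left(S,r \right)} = -78 + 6 S + 6 r$ ($k{\left(S,r \right)} = 54 + 6 \left(\left(S + r\right) - 22\right) = 54 + 6 \left(-22 + S + r\right) = 54 + \left(-132 + 6 S + 6 r\right) = -78 + 6 S + 6 r$)
$s = \frac{5}{42221}$ ($s = \frac{5}{41171 + \left(-78 + 6 \cdot 67 + 6 \cdot 121\right)} = \frac{5}{41171 + \left(-78 + 402 + 726\right)} = \frac{5}{41171 + 1050} = \frac{5}{42221} \approx 0.00011842$)
$s - - 42 \left(26 + B{\left(-10,-9 \right)}\right) = \frac{5}{42221} - - 42 \left(26 + 0\right) = \frac{5}{42221} - \left(-42\right) 26 = \frac{5}{42221} - -1092 = \frac{5}{42221} + 1092 = \frac{46105337}{42221}$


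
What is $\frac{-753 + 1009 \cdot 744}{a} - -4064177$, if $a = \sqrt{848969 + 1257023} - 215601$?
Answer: $\frac{188909634259197250}{46481685209} - \frac{1499886 \sqrt{526498}}{46481685209} \approx 4.0642 \cdot 10^{6}$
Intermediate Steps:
$a = -215601 + 2 \sqrt{526498}$ ($a = \sqrt{2105992} - 215601 = 2 \sqrt{526498} - 215601 = -215601 + 2 \sqrt{526498} \approx -2.1415 \cdot 10^{5}$)
$\frac{-753 + 1009 \cdot 744}{a} - -4064177 = \frac{-753 + 1009 \cdot 744}{-215601 + 2 \sqrt{526498}} - -4064177 = \frac{-753 + 750696}{-215601 + 2 \sqrt{526498}} + 4064177 = \frac{749943}{-215601 + 2 \sqrt{526498}} + 4064177 = 4064177 + \frac{749943}{-215601 + 2 \sqrt{526498}}$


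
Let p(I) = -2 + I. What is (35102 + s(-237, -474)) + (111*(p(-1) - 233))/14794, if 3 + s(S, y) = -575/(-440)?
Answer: 22846900695/650936 ≈ 35099.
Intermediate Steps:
s(S, y) = -149/88 (s(S, y) = -3 - 575/(-440) = -3 - 575*(-1/440) = -3 + 115/88 = -149/88)
(35102 + s(-237, -474)) + (111*(p(-1) - 233))/14794 = (35102 - 149/88) + (111*((-2 - 1) - 233))/14794 = 3088827/88 + (111*(-3 - 233))*(1/14794) = 3088827/88 + (111*(-236))*(1/14794) = 3088827/88 - 26196*1/14794 = 3088827/88 - 13098/7397 = 22846900695/650936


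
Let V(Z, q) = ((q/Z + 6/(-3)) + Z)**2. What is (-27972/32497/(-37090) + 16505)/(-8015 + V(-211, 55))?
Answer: 442843778784076531/1005222122212307485 ≈ 0.44054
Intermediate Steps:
V(Z, q) = (-2 + Z + q/Z)**2 (V(Z, q) = ((q/Z + 6*(-1/3)) + Z)**2 = ((q/Z - 2) + Z)**2 = ((-2 + q/Z) + Z)**2 = (-2 + Z + q/Z)**2)
(-27972/32497/(-37090) + 16505)/(-8015 + V(-211, 55)) = (-27972/32497/(-37090) + 16505)/(-8015 + (55 + (-211)**2 - 2*(-211))**2/(-211)**2) = (-27972*1/32497*(-1/37090) + 16505)/(-8015 + (55 + 44521 + 422)**2/44521) = (-27972/32497*(-1/37090) + 16505)/(-8015 + (1/44521)*44998**2) = (13986/602656865 + 16505)/(-8015 + (1/44521)*2024820004) = 9946851570811/(602656865*(-8015 + 2024820004/44521)) = 9946851570811/(602656865*(1667984189/44521)) = (9946851570811/602656865)*(44521/1667984189) = 442843778784076531/1005222122212307485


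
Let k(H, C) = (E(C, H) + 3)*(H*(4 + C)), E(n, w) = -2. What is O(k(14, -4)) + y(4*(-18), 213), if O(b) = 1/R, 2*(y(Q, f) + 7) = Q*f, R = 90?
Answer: -690749/90 ≈ -7675.0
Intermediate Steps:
k(H, C) = H*(4 + C) (k(H, C) = (-2 + 3)*(H*(4 + C)) = 1*(H*(4 + C)) = H*(4 + C))
y(Q, f) = -7 + Q*f/2 (y(Q, f) = -7 + (Q*f)/2 = -7 + Q*f/2)
O(b) = 1/90
O(k(14, -4)) + y(4*(-18), 213) = 1/90 + (-7 + (½)*(4*(-18))*213) = 1/90 + (-7 + (½)*(-72)*213) = 1/90 + (-7 - 7668) = 1/90 - 7675 = -690749/90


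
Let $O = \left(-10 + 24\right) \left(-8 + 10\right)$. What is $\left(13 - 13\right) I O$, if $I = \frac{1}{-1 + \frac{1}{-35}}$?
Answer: $0$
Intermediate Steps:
$O = 28$ ($O = 14 \cdot 2 = 28$)
$I = - \frac{35}{36}$ ($I = \frac{1}{-1 - \frac{1}{35}} = \frac{1}{- \frac{36}{35}} = - \frac{35}{36} \approx -0.97222$)
$\left(13 - 13\right) I O = \left(13 - 13\right) \left(- \frac{35}{36}\right) 28 = 0 \left(- \frac{35}{36}\right) 28 = 0 \cdot 28 = 0$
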